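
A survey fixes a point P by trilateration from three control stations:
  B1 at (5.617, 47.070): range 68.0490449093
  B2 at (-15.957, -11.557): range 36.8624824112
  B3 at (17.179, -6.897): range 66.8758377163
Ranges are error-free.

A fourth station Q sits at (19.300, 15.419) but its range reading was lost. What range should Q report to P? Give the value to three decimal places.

eq1: (x − 5.617)² + (y − 47.070)² = 68.0490449093²
eq2: (x + 15.957)² + (y + 11.557)² = 36.8624824112²
eq3: (x − 17.179)² + (y + 6.897)² = 66.8758377163²
eq1−eq3, eq1−eq2 (x²,y² cancel):
  23.124·x − 107.934·y = -1746.154096
  -43.148·x − 117.254·y = 1412.884413
det = 23.124·-117.254 − -107.934·-43.148 = -7368.517728
x = (-1746.154096·-117.254 − -107.934·1412.884413) / -7368.517728 = -48.482182
y = (23.124·1412.884413 − -1746.154096·-43.148) / -7368.517728 = 5.791059
|P − Q| = √((-48.482182 − 19.300)² + (5.791059 − 15.419)²) = 68.462555

68.463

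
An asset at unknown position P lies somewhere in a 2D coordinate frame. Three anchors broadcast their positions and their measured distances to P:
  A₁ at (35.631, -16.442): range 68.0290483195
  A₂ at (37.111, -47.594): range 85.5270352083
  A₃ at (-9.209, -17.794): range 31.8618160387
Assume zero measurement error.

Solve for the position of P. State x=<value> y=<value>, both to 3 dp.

x=-27.833 y=8.058

eq1: (x − 35.631)² + (y + 16.442)² = 68.0290483195²
eq2: (x − 37.111)² + (y + 47.594)² = 85.5270352083²
eq3: (x + 9.209)² + (y + 17.794)² = 31.8618160387²
eq2−eq1, eq2−eq3 (x²,y² cancel):
  -2.960·x + 62.304·y = 584.414704
  -92.640·x + 59.600·y = 3058.715390
det = -2.960·59.600 − 62.304·-92.640 = 5595.426560
x = (584.414704·59.600 − 62.304·3058.715390) / 5595.426560 = -27.833282
y = (-2.960·3058.715390 − 584.414704·-92.640) / 5595.426560 = 8.057720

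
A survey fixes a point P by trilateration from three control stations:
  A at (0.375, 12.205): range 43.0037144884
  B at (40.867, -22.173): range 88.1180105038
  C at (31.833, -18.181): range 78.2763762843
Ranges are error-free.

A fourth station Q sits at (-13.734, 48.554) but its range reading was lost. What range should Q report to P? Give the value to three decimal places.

eq1: (x − 0.375)² + (y − 12.205)² = 43.0037144884²
eq2: (x − 40.867)² + (y + 22.173)² = 88.1180105038²
eq3: (x − 31.833)² + (y + 18.181)² = 78.2763762843²
eq2−eq3, eq2−eq1 (x²,y² cancel):
  -18.068·x + 7.984·y = 819.727723
  -80.984·x + 68.756·y = 3902.813347
det = -18.068·68.756 − 7.984·-80.984 = -595.707152
x = (819.727723·68.756 − 7.984·3902.813347) / -595.707152 = -42.304574
y = (-18.068·3902.813347 − 819.727723·-80.984) / -595.707152 = 6.934954
|P − Q| = √((-42.304574 − -13.734)² + (6.934954 − 48.554)²) = 50.481905

50.482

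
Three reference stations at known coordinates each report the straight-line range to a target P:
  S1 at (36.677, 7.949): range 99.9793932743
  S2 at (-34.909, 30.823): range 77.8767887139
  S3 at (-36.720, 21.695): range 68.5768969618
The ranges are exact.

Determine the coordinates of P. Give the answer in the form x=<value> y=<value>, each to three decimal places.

x=-47.477 y=-46.033

eq1: (x − 36.677)² + (y − 7.949)² = 99.9793932743²
eq2: (x + 34.909)² + (y − 30.823)² = 77.8767887139²
eq3: (x + 36.720)² + (y − 21.695)² = 68.5768969618²
eq3−eq2, eq3−eq1 (x²,y² cancel):
  3.622·x + 18.256·y = -1012.339238
  146.794·x − 27.492·y = -5703.730778
det = 3.622·-27.492 − 18.256·146.794 = -2779.447288
x = (-1012.339238·-27.492 − 18.256·-5703.730778) / -2779.447288 = -47.476540
y = (3.622·-5703.730778 − -1012.339238·146.794) / -2779.447288 = -46.033042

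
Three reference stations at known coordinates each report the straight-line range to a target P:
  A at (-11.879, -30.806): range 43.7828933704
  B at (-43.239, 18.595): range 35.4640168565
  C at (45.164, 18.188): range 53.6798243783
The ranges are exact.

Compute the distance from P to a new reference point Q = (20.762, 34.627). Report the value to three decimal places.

36.288

eq1: (x + 11.879)² + (y + 30.806)² = 43.7828933704²
eq2: (x + 43.239)² + (y − 18.595)² = 35.4640168565²
eq3: (x − 45.164)² + (y − 18.188)² = 53.6798243783²
eq1−eq2, eq1−eq3 (x²,y² cancel):
  -62.720·x + 98.802·y = 1784.510129
  114.086·x + 97.988·y = 315.888170
det = -62.720·97.988 − 98.802·114.086 = -17417.732332
x = (1784.510129·97.988 − 98.802·315.888170) / -17417.732332 = -8.247353
y = (-62.720·315.888170 − 1784.510129·114.086) / -17417.732332 = 12.826017
|P − Q| = √((-8.247353 − 20.762)² + (12.826017 − 34.627)²) = 36.288090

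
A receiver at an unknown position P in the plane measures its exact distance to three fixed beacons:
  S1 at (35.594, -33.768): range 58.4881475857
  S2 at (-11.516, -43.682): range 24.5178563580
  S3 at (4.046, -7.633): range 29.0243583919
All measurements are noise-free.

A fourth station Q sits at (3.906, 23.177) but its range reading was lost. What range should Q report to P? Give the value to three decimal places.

eq1: (x − 35.594)² + (y + 33.768)² = 58.4881475857²
eq2: (x + 11.516)² + (y + 43.682)² = 24.5178563580²
eq3: (x − 4.046)² + (y + 7.633)² = 29.0243583919²
eq1−eq2, eq1−eq3 (x²,y² cancel):
  -94.220·x − 19.828·y = 2453.262848
  -63.096·x + 52.270·y = 245.872173
det = -94.220·52.270 − -19.828·-63.096 = -6175.946888
x = (2453.262848·52.270 − -19.828·245.872173) / -6175.946888 = -21.552517
y = (-94.220·245.872173 − 2453.262848·-63.096) / -6175.946888 = -21.312521
|P − Q| = √((-21.552517 − 3.906)² + (-21.312521 − 23.177)²) = 51.258693

51.259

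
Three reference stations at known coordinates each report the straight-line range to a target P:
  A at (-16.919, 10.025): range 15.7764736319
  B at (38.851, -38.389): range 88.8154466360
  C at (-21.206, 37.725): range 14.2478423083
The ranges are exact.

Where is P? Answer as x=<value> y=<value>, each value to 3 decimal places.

x=-24.497 y=23.862

eq1: (x + 16.919)² + (y − 10.025)² = 15.7764736319²
eq2: (x − 38.851)² + (y + 38.389)² = 88.8154466360²
eq3: (x + 21.206)² + (y − 37.725)² = 14.2478423083²
eq1−eq3, eq1−eq2 (x²,y² cancel):
  -8.574·x + 55.400·y = 1532.012985
  111.540·x − 96.828·y = -5042.924105
det = -8.574·-96.828 − 55.400·111.540 = -5349.112728
x = (1532.012985·-96.828 − 55.400·-5042.924105) / -5349.112728 = -24.496818
y = (-8.574·-5042.924105 − 1532.012985·111.540) / -5349.112728 = 23.862406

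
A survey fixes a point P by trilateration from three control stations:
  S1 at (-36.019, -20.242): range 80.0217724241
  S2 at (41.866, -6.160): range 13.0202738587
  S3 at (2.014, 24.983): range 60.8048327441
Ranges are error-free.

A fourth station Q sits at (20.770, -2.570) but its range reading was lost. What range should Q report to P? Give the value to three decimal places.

28.451

eq1: (x + 36.019)² + (y + 20.242)² = 80.0217724241²
eq2: (x − 41.866)² + (y + 6.160)² = 13.0202738587²
eq3: (x − 2.014)² + (y − 24.983)² = 60.8048327441²
eq3−eq2, eq3−eq1 (x²,y² cancel):
  79.704·x − 62.286·y = 4690.201225
  -76.066·x − 90.450·y = -1627.355937
det = 79.704·-90.450 − -62.286·-76.066 = -11947.073676
x = (4690.201225·-90.450 − -62.286·-1627.355937) / -11947.073676 = 43.993216
y = (79.704·-1627.355937 − 4690.201225·-76.066) / -11947.073676 = -19.005329
|P − Q| = √((43.993216 − 20.770)² + (-19.005329 − -2.570)²) = 28.450621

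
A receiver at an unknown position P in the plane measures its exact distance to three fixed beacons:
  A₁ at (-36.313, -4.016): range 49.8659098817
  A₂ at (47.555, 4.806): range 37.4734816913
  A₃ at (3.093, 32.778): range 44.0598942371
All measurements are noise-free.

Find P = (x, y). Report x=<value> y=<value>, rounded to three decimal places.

eq1: (x + 36.313)² + (y + 4.016)² = 49.8659098817²
eq2: (x − 47.555)² + (y − 4.806)² = 37.4734816913²
eq3: (x − 3.093)² + (y − 32.778)² = 44.0598942371²
eq1−eq2, eq1−eq3 (x²,y² cancel):
  167.736·x + 17.644·y = 2032.160574
  78.812·x + 73.588·y = 294.536396
det = 167.736·73.588 − 17.644·78.812 = 10952.797840
x = (2032.160574·73.588 − 17.644·294.536396) / 10952.797840 = 13.178900
y = (167.736·294.536396 − 2032.160574·78.812) / 10952.797840 = -10.111963

x=13.179 y=-10.112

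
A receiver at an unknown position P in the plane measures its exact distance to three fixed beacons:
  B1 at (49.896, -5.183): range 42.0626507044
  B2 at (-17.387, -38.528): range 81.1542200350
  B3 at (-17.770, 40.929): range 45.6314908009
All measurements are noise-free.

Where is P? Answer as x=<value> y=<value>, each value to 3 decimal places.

eq1: (x − 49.896)² + (y + 5.183)² = 42.0626507044²
eq2: (x + 17.387)² + (y + 38.528)² = 81.1542200350²
eq3: (x + 17.770)² + (y − 40.929)² = 45.6314908009²
eq1−eq3, eq1−eq2 (x²,y² cancel):
  -135.332·x + 92.224·y = -838.484732
  -134.566·x − 66.690·y = -5546.500597
det = -135.332·-66.690 − 92.224·-134.566 = 21435.505864
x = (-838.484732·-66.690 − 92.224·-5546.500597) / 21435.505864 = 26.471921
y = (-135.332·-5546.500597 − -838.484732·-134.566) / 21435.505864 = 29.753787

x=26.472 y=29.754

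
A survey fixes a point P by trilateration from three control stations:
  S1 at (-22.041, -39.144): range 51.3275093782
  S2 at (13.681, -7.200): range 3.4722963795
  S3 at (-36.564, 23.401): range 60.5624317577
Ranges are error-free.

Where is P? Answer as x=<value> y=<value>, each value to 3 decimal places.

eq1: (x + 22.041)² + (y + 39.144)² = 51.3275093782²
eq2: (x − 13.681)² + (y + 7.200)² = 3.4722963795²
eq3: (x + 36.564)² + (y − 23.401)² = 60.5624317577²
eq1−eq3, eq1−eq2 (x²,y² cancel):
  -29.046·x + 125.090·y = -1166.820441
  71.444·x + 63.888·y = 843.407721
det = -29.046·63.888 − 125.090·71.444 = -10792.620808
x = (-1166.820441·63.888 − 125.090·843.407721) / -10792.620808 = 16.682481
y = (-29.046·843.407721 − -1166.820441·71.444) / -10792.620808 = -5.454162

x=16.682 y=-5.454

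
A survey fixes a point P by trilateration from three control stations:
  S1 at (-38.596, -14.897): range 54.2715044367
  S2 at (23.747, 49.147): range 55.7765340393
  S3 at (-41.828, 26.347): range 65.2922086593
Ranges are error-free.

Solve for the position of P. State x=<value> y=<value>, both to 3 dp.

x=14.929 y=-5.928

eq1: (x + 38.596)² + (y + 14.897)² = 54.2715044367²
eq2: (x − 23.747)² + (y − 49.147)² = 55.7765340393²
eq3: (x + 41.828)² + (y − 26.347)² = 65.2922086593²
eq2−eq1, eq2−eq3 (x²,y² cancel):
  -124.686·x − 128.088·y = -1102.150237
  -131.150·x − 45.600·y = -1687.652387
det = -124.686·-45.600 − -128.088·-131.150 = -11113.059600
x = (-1102.150237·-45.600 − -128.088·-1687.652387) / -11113.059600 = 14.929279
y = (-124.686·-1687.652387 − -1102.150237·-131.150) / -11113.059600 = -5.928126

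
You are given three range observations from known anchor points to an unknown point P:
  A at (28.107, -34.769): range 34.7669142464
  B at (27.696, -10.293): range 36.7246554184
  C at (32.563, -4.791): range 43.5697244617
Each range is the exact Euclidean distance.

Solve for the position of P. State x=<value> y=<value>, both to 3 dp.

x=-5.523 y=-25.951

eq1: (x − 28.107)² + (y + 34.769)² = 34.7669142464²
eq2: (x − 27.696)² + (y + 10.293)² = 36.7246554184²
eq3: (x − 32.563)² + (y + 4.791)² = 43.5697244617²
eq1−eq2, eq1−eq3 (x²,y² cancel):
  -0.822·x + 48.952·y = -1265.834534
  8.912·x + 59.956·y = -1605.166723
det = -0.822·59.956 − 48.952·8.912 = -485.544056
x = (-1265.834534·59.956 − 48.952·-1605.166723) / -485.544056 = -5.523178
y = (-0.822·-1605.166723 − -1265.834534·8.912) / -485.544056 = -25.951434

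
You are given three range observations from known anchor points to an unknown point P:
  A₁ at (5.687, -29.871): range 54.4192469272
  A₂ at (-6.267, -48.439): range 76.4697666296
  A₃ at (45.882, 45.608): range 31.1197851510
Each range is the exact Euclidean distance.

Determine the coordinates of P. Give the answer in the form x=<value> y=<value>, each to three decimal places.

x=32.133 y=17.690

eq1: (x − 5.687)² + (y + 29.871)² = 54.4192469272²
eq2: (x + 6.267)² + (y + 48.439)² = 76.4697666296²
eq3: (x − 45.882)² + (y − 45.608)² = 31.1197851510²
eq3−eq2, eq3−eq1 (x²,y² cancel):
  -104.298·x − 188.094·y = -6678.819759
  -80.390·x − 150.958·y = -5253.642386
det = -104.298·-150.958 − -188.094·-80.390 = 623.740824
x = (-6678.819759·-150.958 − -188.094·-5253.642386) / 623.740824 = 32.132997
y = (-104.298·-5253.642386 − -6678.819759·-80.390) / 623.740824 = 17.690157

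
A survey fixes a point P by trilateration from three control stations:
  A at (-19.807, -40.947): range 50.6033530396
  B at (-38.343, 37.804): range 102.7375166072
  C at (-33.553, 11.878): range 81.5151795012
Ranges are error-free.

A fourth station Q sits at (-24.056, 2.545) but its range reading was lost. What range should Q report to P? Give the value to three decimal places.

eq1: (x + 19.807)² + (y + 40.947)² = 50.6033530396²
eq2: (x + 38.343)² + (y − 37.804)² = 102.7375166072²
eq3: (x + 33.553)² + (y − 11.878)² = 81.5151795012²
eq1−eq3, eq1−eq2 (x²,y² cancel):
  -27.492·x + 105.650·y = -4886.108515
  -37.072·x + 157.502·y = -7163.943973
det = -27.492·157.502 − 105.650·-37.072 = -413.388184
x = (-4886.108515·157.502 − 105.650·-7163.943973) / -413.388184 = 30.724590
y = (-27.492·-7163.943973 − -4886.108515·-37.072) / -413.388184 = -38.252987
|P − Q| = √((30.724590 − -24.056)² + (-38.252987 − 2.545)²) = 68.303652

68.304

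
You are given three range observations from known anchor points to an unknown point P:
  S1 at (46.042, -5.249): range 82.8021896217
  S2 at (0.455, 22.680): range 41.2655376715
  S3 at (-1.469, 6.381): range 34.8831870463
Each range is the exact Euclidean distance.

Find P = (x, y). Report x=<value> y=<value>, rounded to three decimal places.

x=-36.260 y=3.842

eq1: (x − 46.042)² + (y + 5.249)² = 82.8021896217²
eq2: (x − 0.455)² + (y − 22.680)² = 41.2655376715²
eq3: (x + 1.469)² + (y − 6.381)² = 34.8831870463²
eq1−eq2, eq1−eq3 (x²,y² cancel):
  -91.174·x + 55.858·y = 3520.529667
  -95.022·x + 23.260·y = 3534.823225
det = -91.174·23.260 − 55.858·-95.022 = 3187.031636
x = (3520.529667·23.260 − 55.858·3534.823225) / 3187.031636 = -36.259645
y = (-91.174·3534.823225 − 3520.529667·-95.022) / 3187.031636 = 3.841756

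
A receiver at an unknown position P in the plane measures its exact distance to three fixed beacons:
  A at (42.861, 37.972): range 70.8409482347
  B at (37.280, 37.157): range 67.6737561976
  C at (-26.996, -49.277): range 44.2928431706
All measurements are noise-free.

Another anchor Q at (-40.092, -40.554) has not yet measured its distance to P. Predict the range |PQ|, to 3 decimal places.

52.405

eq1: (x − 42.861)² + (y − 37.972)² = 70.8409482347²
eq2: (x − 37.280)² + (y − 37.157)² = 67.6737561976²
eq3: (x + 26.996)² + (y + 49.277)² = 44.2928431706²
eq2−eq3, eq2−eq1 (x²,y² cancel):
  -128.552·x − 172.868·y = 3004.447018
  11.162·x + 1.630·y = 69.794387
det = -128.552·1.630 − -172.868·11.162 = 1720.012856
x = (3004.447018·1.630 − -172.868·69.794387) / 1720.012856 = 9.861824
y = (-128.552·69.794387 − 3004.447018·11.162) / 1720.012856 = -24.713679
|P − Q| = √((9.861824 − -40.092)² + (-24.713679 − -40.554)²) = 52.405156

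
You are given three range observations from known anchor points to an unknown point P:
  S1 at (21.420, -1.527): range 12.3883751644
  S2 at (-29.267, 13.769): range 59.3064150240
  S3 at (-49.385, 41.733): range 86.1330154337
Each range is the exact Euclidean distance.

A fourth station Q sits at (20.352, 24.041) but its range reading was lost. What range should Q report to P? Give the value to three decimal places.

18.868

eq1: (x − 21.420)² + (y + 1.527)² = 12.3883751644²
eq2: (x + 29.267)² + (y − 13.769)² = 59.3064150240²
eq3: (x + 49.385)² + (y − 41.733)² = 86.1330154337²
eq3−eq2, eq3−eq1 (x²,y² cancel):
  40.236·x − 55.928·y = 767.266621
  141.610·x − 86.520·y = 3546.051123
det = 40.236·-86.520 − -55.928·141.610 = 4438.745360
x = (767.266621·-86.520 − -55.928·3546.051123) / 4438.745360 = 29.724534
y = (40.236·3546.051123 − 767.266621·141.610) / 4438.745360 = 7.665744
|P − Q| = √((29.724534 − 20.352)² + (7.665744 − 24.041)²) = 18.867787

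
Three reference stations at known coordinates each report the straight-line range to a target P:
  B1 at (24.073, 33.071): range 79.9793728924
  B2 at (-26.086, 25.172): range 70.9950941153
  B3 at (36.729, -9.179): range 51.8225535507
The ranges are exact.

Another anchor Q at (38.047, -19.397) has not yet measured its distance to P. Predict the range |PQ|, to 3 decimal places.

eq1: (x − 24.073)² + (y − 33.071)² = 79.9793728924²
eq2: (x + 26.086)² + (y − 25.172)² = 70.9950941153²
eq3: (x − 36.729)² + (y + 9.179)² = 51.8225535507²
eq3−eq1, eq3−eq2 (x²,y² cancel):
  -25.312·x + 84.500·y = -3471.196144
  -125.630·x + 68.702·y = -2473.890834
det = -25.312·68.702 − 84.500·-125.630 = 8876.749976
x = (-3471.196144·68.702 − 84.500·-2473.890834) / 8876.749976 = -3.315892
y = (-25.312·-2473.890834 − -3471.196144·-125.630) / 8876.749976 = -42.072521
|P − Q| = √((-3.315892 − 38.047)² + (-42.072521 − -19.397)²) = 47.170627

47.171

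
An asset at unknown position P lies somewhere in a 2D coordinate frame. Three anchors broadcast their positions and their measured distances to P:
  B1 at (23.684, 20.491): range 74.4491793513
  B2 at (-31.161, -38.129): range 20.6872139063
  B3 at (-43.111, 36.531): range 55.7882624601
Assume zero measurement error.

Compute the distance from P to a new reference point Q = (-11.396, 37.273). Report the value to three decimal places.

62.949

eq1: (x − 23.684)² + (y − 20.491)² = 74.4491793513²
eq2: (x + 31.161)² + (y + 38.129)² = 20.6872139063²
eq3: (x + 43.111)² + (y − 36.531)² = 55.7882624601²
eq2−eq3, eq2−eq1 (x²,y² cancel):
  -23.900·x + 149.320·y = -1916.125689
  109.690·x + 117.240·y = -6558.735112
det = -23.900·117.240 − 149.320·109.690 = -19180.946800
x = (-1916.125689·117.240 − 149.320·-6558.735112) / -19180.946800 = -39.346533
y = (-23.900·-6558.735112 − -1916.125689·109.690) / -19180.946800 = -19.130109
|P − Q| = √((-39.346533 − -11.396)² + (-19.130109 − 37.273)²) = 62.948733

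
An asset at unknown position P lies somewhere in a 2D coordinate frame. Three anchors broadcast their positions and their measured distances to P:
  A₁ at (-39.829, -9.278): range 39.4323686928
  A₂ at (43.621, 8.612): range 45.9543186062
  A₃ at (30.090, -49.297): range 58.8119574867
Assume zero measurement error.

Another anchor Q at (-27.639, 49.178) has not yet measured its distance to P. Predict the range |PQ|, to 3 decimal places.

55.425

eq1: (x + 39.829)² + (y + 9.278)² = 39.4323686928²
eq2: (x − 43.621)² + (y − 8.612)² = 45.9543186062²
eq3: (x − 30.090)² + (y + 49.297)² = 58.8119574867²
eq3−eq2, eq3−eq1 (x²,y² cancel):
  27.062·x + 115.818·y = -11.597179
  -139.838·x + 80.038·y = 240.762859
det = 27.062·80.038 − 115.818·-139.838 = 18361.745840
x = (-11.597179·80.038 − 115.818·240.762859) / 18361.745840 = -1.569180
y = (27.062·240.762859 − -11.597179·-139.838) / 18361.745840 = 0.266521
|P − Q| = √((-1.569180 − -27.639)² + (0.266521 − 49.178)²) = 55.425339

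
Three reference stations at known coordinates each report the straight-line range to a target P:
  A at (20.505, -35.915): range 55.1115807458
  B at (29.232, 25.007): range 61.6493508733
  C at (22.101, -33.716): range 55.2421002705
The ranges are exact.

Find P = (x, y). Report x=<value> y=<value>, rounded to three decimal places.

x=-24.844 y=-4.598

eq1: (x − 20.505)² + (y + 35.915)² = 55.1115807458²
eq2: (x − 29.232)² + (y − 25.007)² = 61.6493508733²
eq3: (x − 22.101)² + (y + 33.716)² = 55.2421002705²
eq2−eq1, eq2−eq3 (x²,y² cancel):
  -17.454·x − 121.844·y = 993.838508
  -14.262·x − 117.446·y = 894.315805
det = -17.454·-117.446 − -121.844·-14.262 = 312.163356
x = (993.838508·-117.446 − -121.844·894.315805) / 312.163356 = -24.843859
y = (-17.454·894.315805 − 993.838508·-14.262) / 312.163356 = -4.597795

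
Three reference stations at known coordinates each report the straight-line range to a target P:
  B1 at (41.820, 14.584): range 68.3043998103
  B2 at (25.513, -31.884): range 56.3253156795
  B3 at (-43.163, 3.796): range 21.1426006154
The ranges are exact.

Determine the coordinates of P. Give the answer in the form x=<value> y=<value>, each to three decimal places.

eq1: (x − 41.820)² + (y − 14.584)² = 68.3043998103²
eq2: (x − 25.513)² + (y + 31.884)² = 56.3253156795²
eq3: (x + 43.163)² + (y − 3.796)² = 21.1426006154²
eq3−eq1, eq3−eq2 (x²,y² cancel):
  169.966·x + 21.576·y = -4134.330202
  137.352·x − 71.360·y = -2935.483186
det = 169.966·-71.360 − 21.576·137.352 = -15092.280512
x = (-4134.330202·-71.360 − 21.576·-2935.483186) / -15092.280512 = -23.744708
y = (169.966·-2935.483186 − -4134.330202·137.352) / -15092.280512 = -4.566983

x=-23.745 y=-4.567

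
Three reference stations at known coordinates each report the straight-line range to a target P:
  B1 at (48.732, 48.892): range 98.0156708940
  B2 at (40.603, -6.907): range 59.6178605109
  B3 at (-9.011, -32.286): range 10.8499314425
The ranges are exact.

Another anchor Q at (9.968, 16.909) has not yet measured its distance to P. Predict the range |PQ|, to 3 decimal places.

48.967

eq1: (x − 48.732)² + (y − 48.892)² = 98.0156708940²
eq2: (x − 40.603)² + (y + 6.907)² = 59.6178605109²
eq3: (x + 9.011)² + (y + 32.286)² = 10.8499314425²
eq3−eq1, eq3−eq2 (x²,y² cancel):
  115.486·x + 162.356·y = -5847.699158
  99.228·x + 50.758·y = -2863.841939
det = 115.486·50.758 − 162.356·99.228 = -10248.422780
x = (-5847.699158·50.758 − 162.356·-2863.841939) / -10248.422780 = -16.406857
y = (115.486·-2863.841939 − -5847.699158·99.228) / -10248.422780 = -24.347341
|P − Q| = √((-16.406857 − 9.968)² + (-24.347341 − 16.909)²) = 48.966506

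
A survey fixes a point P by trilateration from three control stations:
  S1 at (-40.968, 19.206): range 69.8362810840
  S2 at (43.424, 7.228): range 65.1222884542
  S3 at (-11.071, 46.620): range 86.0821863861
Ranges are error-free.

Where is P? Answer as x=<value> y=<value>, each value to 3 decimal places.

eq1: (x + 40.968)² + (y − 19.206)² = 69.8362810840²
eq2: (x − 43.424)² + (y − 7.228)² = 65.1222884542²
eq3: (x + 11.071)² + (y − 46.620)² = 86.0821863861²
eq3−eq2, eq3−eq1 (x²,y² cancel):
  108.990·x − 78.784·y = 2811.126678
  -59.794·x − 54.828·y = 2284.292676
det = 108.990·-54.828 − -78.784·-59.794 = -10686.514216
x = (2811.126678·-54.828 − -78.784·2284.292676) / -10686.514216 = -2.417744
y = (108.990·2284.292676 − 2811.126678·-59.794) / -10686.514216 = -39.026156

x=-2.418 y=-39.026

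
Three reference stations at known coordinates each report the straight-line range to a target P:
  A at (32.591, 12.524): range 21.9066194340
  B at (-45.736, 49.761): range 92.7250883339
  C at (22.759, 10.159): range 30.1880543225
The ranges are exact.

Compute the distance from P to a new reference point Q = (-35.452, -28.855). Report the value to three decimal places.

100.018

eq1: (x − 32.591)² + (y − 12.524)² = 21.9066194340²
eq2: (x + 45.736)² + (y − 49.761)² = 92.7250883339²
eq3: (x − 22.759)² + (y − 10.159)² = 30.1880543225²
eq3−eq2, eq3−eq1 (x²,y² cancel):
  -136.990·x + 79.204·y = -3739.861928
  19.664·x + 4.730·y = 1029.265144
det = -136.990·4.730 − 79.204·19.664 = -2205.430156
x = (-3739.861928·4.730 − 79.204·1029.265144) / -2205.430156 = 44.985085
y = (-136.990·1029.265144 − -3739.861928·19.664) / -2205.430156 = 30.587406
|P − Q| = √((44.985085 − -35.452)² + (30.587406 − -28.855)²) = 100.017620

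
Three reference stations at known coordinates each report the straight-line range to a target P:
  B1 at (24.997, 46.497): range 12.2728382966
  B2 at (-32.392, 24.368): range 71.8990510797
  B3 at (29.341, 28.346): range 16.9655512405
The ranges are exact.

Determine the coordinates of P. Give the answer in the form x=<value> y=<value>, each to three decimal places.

eq1: (x − 24.997)² + (y − 46.497)² = 12.2728382966²
eq2: (x + 32.392)² + (y − 24.368)² = 71.8990510797²
eq3: (x − 29.341)² + (y − 28.346)² = 16.9655512405²
eq2−eq3, eq2−eq1 (x²,y² cancel):
  123.466·x + 7.956·y = 4902.992526
  114.778·x + 44.258·y = 6162.630916
det = 123.466·44.258 − 7.956·114.778 = 4551.184460
x = (4902.992526·44.258 − 7.956·6162.630916) / 4551.184460 = 36.906162
y = (123.466·6162.630916 − 4902.992526·114.778) / 4551.184460 = 43.531462

x=36.906 y=43.531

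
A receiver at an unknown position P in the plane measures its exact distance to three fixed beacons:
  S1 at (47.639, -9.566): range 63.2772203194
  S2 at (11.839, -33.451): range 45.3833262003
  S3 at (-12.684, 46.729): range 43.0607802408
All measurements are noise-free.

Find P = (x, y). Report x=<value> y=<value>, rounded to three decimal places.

eq1: (x − 47.639)² + (y + 9.566)² = 63.2772203194²
eq2: (x − 11.839)² + (y + 33.451)² = 45.3833262003²
eq3: (x + 12.684)² + (y − 46.729)² = 43.0607802408²
eq3−eq1, eq3−eq2 (x²,y² cancel):
  120.646·x − 112.590·y = -2133.276436
  49.046·x − 160.360·y = -1290.767477
det = 120.646·-160.360 − -112.590·49.046 = -13824.703420
x = (-2133.276436·-160.360 − -112.590·-1290.767477) / -13824.703420 = -14.232833
y = (120.646·-1290.767477 − -2133.276436·49.046) / -13824.703420 = 3.696083

x=-14.233 y=3.696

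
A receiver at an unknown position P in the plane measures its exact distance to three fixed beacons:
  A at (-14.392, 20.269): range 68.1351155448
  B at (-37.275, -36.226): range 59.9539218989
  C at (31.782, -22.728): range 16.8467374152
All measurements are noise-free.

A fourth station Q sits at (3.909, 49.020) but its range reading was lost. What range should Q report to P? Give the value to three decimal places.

87.947

eq1: (x + 14.392)² + (y − 20.269)² = 68.1351155448²
eq2: (x + 37.275)² + (y + 36.226)² = 59.9539218989²
eq3: (x − 31.782)² + (y + 22.728)² = 16.8467374152²
eq3−eq1, eq3−eq2 (x²,y² cancel):
  -92.348·x + 85.994·y = -5267.276892
  -138.114·x − 26.996·y = -2135.568997
det = -92.348·-26.996 − 85.994·-138.114 = 14370.001924
x = (-5267.276892·-26.996 − 85.994·-2135.568997) / 14370.001924 = 22.675121
y = (-92.348·-2135.568997 − -5267.276892·-138.114) / 14370.001924 = -36.901119
|P − Q| = √((22.675121 − 3.909)² + (-36.901119 − 49.020)²) = 87.946609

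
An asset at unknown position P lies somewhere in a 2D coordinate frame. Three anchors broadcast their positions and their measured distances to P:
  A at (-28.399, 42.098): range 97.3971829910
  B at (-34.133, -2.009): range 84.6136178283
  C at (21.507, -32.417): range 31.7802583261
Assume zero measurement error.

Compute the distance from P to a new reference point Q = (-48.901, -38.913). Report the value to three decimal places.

100.545

eq1: (x + 28.399)² + (y − 42.098)² = 97.3971829910²
eq2: (x + 34.133)² + (y + 2.009)² = 84.6136178283²
eq3: (x − 21.507)² + (y + 32.417)² = 31.7802583261²
eq2−eq3, eq2−eq1 (x²,y² cancel):
  111.280·x − 60.816·y = 6493.794671
  11.468·x + 88.214·y = -917.099898
det = 111.280·88.214 − -60.816·11.468 = 10513.891808
x = (6493.794671·88.214 − -60.816·-917.099898) / 10513.891808 = 49.179625
y = (111.280·-917.099898 − 6493.794671·11.468) / 10513.891808 = -16.789759
|P − Q| = √((49.179625 − -48.901)² + (-16.789759 − -38.913)²) = 100.544750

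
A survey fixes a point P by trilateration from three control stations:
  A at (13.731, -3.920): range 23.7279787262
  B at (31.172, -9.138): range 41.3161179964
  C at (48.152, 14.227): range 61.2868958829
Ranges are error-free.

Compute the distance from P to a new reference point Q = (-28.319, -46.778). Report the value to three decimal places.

45.412

eq1: (x − 13.731)² + (y + 3.920)² = 23.7279787262²
eq2: (x − 31.172)² + (y + 9.138)² = 41.3161179964²
eq3: (x − 48.152)² + (y − 14.227)² = 61.2868958829²
eq1−eq3, eq1−eq2 (x²,y² cancel):
  68.842·x + 36.294·y = -875.950761
  34.882·x − 10.436·y = -292.714765
det = 68.842·-10.436 − 36.294·34.882 = -1984.442420
x = (-875.950761·-10.436 − 36.294·-292.714765) / -1984.442420 = -9.960083
y = (68.842·-292.714765 − -875.950761·34.882) / -1984.442420 = -5.242704
|P − Q| = √((-9.960083 − -28.319)² + (-5.242704 − -46.778)²) = 45.411789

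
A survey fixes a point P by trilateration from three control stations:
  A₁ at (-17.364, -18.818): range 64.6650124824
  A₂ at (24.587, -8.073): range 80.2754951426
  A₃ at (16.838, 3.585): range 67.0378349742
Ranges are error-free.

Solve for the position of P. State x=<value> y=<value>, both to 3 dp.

eq1: (x + 17.364)² + (y + 18.818)² = 64.6650124824²
eq2: (x − 24.587)² + (y + 8.073)² = 80.2754951426²
eq3: (x − 16.838)² + (y − 3.585)² = 67.0378349742²
eq2−eq1, eq2−eq3 (x²,y² cancel):
  -83.902·x − 21.490·y = 2248.523003
  -15.498·x + 23.316·y = 1576.760373
det = -83.902·23.316 − -21.490·-15.498 = -2289.311052
x = (2248.523003·23.316 − -21.490·1576.760373) / -2289.311052 = -37.701798
y = (-83.902·1576.760373 − 2248.523003·-15.498) / -2289.311052 = 42.565530

x=-37.702 y=42.566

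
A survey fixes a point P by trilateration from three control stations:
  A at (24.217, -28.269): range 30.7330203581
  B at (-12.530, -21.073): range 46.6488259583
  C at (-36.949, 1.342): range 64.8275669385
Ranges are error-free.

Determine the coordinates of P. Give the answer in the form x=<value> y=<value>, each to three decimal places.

eq1: (x − 24.217)² + (y + 28.269)² = 30.7330203581²
eq2: (x + 12.530)² + (y + 21.073)² = 46.6488259583²
eq3: (x + 36.949)² + (y − 1.342)² = 64.8275669385²
eq2−eq3, eq2−eq1 (x²,y² cancel):
  -48.838·x + 44.830·y = -1260.543136
  73.494·x − 14.392·y = 2016.121644
det = -48.838·-14.392 − 44.830·73.494 = -2591.859524
x = (-1260.543136·-14.392 − 44.830·2016.121644) / -2591.859524 = 27.872265
y = (-48.838·2016.121644 − -1260.543136·73.494) / -2591.859524 = 2.245875

x=27.872 y=2.246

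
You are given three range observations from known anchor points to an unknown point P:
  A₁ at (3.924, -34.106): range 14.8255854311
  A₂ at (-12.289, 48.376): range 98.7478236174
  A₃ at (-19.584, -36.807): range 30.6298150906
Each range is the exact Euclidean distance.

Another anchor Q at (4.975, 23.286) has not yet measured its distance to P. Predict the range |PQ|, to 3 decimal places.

eq1: (x − 3.924)² + (y + 34.106)² = 14.8255854311²
eq2: (x + 12.289)² + (y − 48.376)² = 98.7478236174²
eq3: (x + 19.584)² + (y + 36.807)² = 30.6298150906²
eq1−eq2, eq1−eq3 (x²,y² cancel):
  -32.426·x + 164.964·y = -8218.694801
  -47.016·x − 5.402·y = -158.716296
det = -32.426·-5.402 − 164.964·-47.016 = 7931.112676
x = (-8218.694801·-5.402 − 164.964·-158.716296) / 7931.112676 = 8.899113
y = (-32.426·-158.716296 − -8218.694801·-47.016) / 7931.112676 = -48.071896
|P − Q| = √((8.899113 − 4.975)² + (-48.071896 − 23.286)²) = 71.465711

71.466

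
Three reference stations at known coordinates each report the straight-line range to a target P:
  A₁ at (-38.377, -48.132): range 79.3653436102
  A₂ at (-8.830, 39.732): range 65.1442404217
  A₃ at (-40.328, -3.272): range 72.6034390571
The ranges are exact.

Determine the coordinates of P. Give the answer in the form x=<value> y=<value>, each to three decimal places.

eq1: (x + 38.377)² + (y + 48.132)² = 79.3653436102²
eq2: (x + 8.830)² + (y − 39.732)² = 65.1442404217²
eq3: (x + 40.328)² + (y + 3.272)² = 72.6034390571²
eq1−eq2, eq1−eq3 (x²,y² cancel):
  59.094·x + 175.728·y = -77.797123
  -3.902·x + 89.720·y = -1124.831582
det = 59.094·89.720 − 175.728·-3.902 = 5987.604336
x = (-77.797123·89.720 − 175.728·-1124.831582) / 5987.604336 = 31.846534
y = (59.094·-1124.831582 − -77.797123·-3.902) / 5987.604336 = -11.152100

x=31.847 y=-11.152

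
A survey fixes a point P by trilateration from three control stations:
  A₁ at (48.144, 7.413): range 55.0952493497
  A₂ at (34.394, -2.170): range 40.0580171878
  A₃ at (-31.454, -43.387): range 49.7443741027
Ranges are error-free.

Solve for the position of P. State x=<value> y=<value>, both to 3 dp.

eq1: (x − 48.144)² + (y − 7.413)² = 55.0952493497²
eq2: (x − 34.394)² + (y + 2.170)² = 40.0580171878²
eq3: (x + 31.454)² + (y + 43.387)² = 49.7443741027²
eq1−eq3, eq1−eq2 (x²,y² cancel):
  -159.196·x − 101.600·y = 1059.972326
  -27.500·x − 19.166·y = 245.700591
det = -159.196·-19.166 − -101.600·-27.500 = 257.150536
x = (1059.972326·-19.166 − -101.600·245.700591) / 257.150536 = 18.074045
y = (-159.196·245.700591 − 1059.972326·-27.500) / 257.150536 = -38.752835

x=18.074 y=-38.753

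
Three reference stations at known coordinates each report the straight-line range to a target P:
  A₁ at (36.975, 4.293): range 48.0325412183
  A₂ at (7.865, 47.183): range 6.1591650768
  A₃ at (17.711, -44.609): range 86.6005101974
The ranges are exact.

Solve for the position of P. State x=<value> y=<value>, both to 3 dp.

x=6.274 y=41.233

eq1: (x − 36.975)² + (y − 4.293)² = 48.0325412183²
eq2: (x − 7.865)² + (y − 47.183)² = 6.1591650768²
eq3: (x − 17.711)² + (y + 44.609)² = 86.6005101974²
eq3−eq1, eq3−eq2 (x²,y² cancel):
  38.528·x + 97.804·y = 4274.461423
  -19.692·x + 183.584·y = 7446.164364
det = 38.528·183.584 − 97.804·-19.692 = 8999.080720
x = (4274.461423·183.584 − 97.804·7446.164364) / 8999.080720 = 6.273759
y = (38.528·7446.164364 − 4274.461423·-19.692) / 8999.080720 = 41.232936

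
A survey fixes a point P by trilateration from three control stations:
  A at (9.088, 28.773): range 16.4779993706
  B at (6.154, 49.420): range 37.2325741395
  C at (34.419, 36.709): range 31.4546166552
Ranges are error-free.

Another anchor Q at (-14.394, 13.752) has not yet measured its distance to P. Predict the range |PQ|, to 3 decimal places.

28.181

eq1: (x − 9.088)² + (y − 28.773)² = 16.4779993706²
eq2: (x − 6.154)² + (y − 49.420)² = 37.2325741395²
eq3: (x − 34.419)² + (y − 36.709)² = 31.4546166552²
eq1−eq3, eq1−eq2 (x²,y² cancel):
  50.662·x + 15.872·y = 903.872523
  -5.868·x + 41.294·y = 454.990729
det = 50.662·41.294 − 15.872·-5.868 = 2185.173524
x = (903.872523·41.294 − 15.872·454.990729) / 2185.173524 = 13.775977
y = (50.662·454.990729 − 903.872523·-5.868) / 2185.173524 = 12.975933
|P − Q| = √((13.775977 − -14.394)² + (12.975933 − 13.752)²) = 28.180665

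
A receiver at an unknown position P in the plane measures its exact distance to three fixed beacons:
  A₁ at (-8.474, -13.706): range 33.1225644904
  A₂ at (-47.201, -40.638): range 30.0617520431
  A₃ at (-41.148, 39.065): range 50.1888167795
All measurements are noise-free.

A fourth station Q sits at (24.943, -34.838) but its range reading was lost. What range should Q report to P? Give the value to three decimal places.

70.544

eq1: (x + 8.474)² + (y + 13.706)² = 33.1225644904²
eq2: (x + 47.201)² + (y + 40.638)² = 30.0617520431²
eq3: (x + 41.148)² + (y − 39.065)² = 50.1888167795²
eq1−eq3, eq1−eq2 (x²,y² cancel):
  -65.348·x + 105.542·y = 1537.755966
  -77.454·x − 53.864·y = 3813.113676
det = -65.348·-53.864 − 105.542·-77.454 = 11694.554740
x = (1537.755966·-53.864 − 105.542·3813.113676) / 11694.554740 = -41.495665
y = (-65.348·3813.113676 − 1537.755966·-77.454) / 11694.554740 = -11.122613
|P − Q| = √((-41.495665 − 24.943)² + (-11.122613 − -34.838)²) = 70.544425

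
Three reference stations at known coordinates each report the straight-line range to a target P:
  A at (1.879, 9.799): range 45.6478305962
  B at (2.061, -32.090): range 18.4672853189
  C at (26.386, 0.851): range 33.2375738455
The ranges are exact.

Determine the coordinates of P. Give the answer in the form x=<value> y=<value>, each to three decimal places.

x=20.527 y=-31.866

eq1: (x − 1.879)² + (y − 9.799)² = 45.6478305962²
eq2: (x − 2.061)² + (y + 32.090)² = 18.4672853189²
eq3: (x − 26.386)² + (y − 0.851)² = 33.2375738455²
eq3−eq1, eq3−eq2 (x²,y² cancel):
  -49.014·x + 17.896·y = -1576.382278
  -48.650·x − 65.882·y = 1100.766312
det = -49.014·-65.882 − 17.896·-48.650 = 4099.780748
x = (-1576.382278·-65.882 − 17.896·1100.766312) / 4099.780748 = 20.526928
y = (-49.014·1100.766312 − -1576.382278·-48.650) / 4099.780748 = -31.866084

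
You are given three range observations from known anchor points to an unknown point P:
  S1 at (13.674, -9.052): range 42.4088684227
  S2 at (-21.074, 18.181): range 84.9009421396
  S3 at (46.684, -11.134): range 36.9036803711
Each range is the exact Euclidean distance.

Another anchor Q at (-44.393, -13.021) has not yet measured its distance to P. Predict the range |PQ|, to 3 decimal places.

85.527

eq1: (x − 13.674)² + (y + 9.052)² = 42.4088684227²
eq2: (x + 21.074)² + (y − 18.181)² = 84.9009421396²
eq3: (x − 46.684)² + (y + 11.134)² = 36.9036803711²
eq2−eq1, eq2−eq3 (x²,y² cancel):
  69.496·x − 54.466·y = 4903.912598
  135.516·x − 58.630·y = 7374.987926
det = 69.496·-58.630 − -54.466·135.516 = 3306.463976
x = (4903.912598·-58.630 − -54.466·7374.987926) / 3306.463976 = 34.529243
y = (69.496·7374.987926 − 4903.912598·135.516) / 3306.463976 = -45.978562
|P − Q| = √((34.529243 − -44.393)² + (-45.978562 − -13.021)²) = 85.527313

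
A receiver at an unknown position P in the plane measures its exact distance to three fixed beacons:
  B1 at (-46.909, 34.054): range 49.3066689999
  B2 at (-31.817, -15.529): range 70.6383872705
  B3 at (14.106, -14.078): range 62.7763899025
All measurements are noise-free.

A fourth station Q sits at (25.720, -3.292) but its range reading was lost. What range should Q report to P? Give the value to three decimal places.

56.420

eq1: (x + 46.909)² + (y − 34.054)² = 49.3066689999²
eq2: (x + 31.817)² + (y + 15.529)² = 70.6383872705²
eq3: (x − 14.106)² + (y + 14.078)² = 62.7763899025²
eq2−eq1, eq2−eq3 (x²,y² cancel):
  -30.184·x + 99.166·y = 4665.292015
  91.846·x + 2.902·y = 192.604617
det = -30.184·2.902 − 99.166·91.846 = -9195.594404
x = (4665.292015·2.902 − 99.166·192.604617) / -9195.594404 = 0.604763
y = (-30.184·192.604617 − 4665.292015·91.846) / -9195.594404 = 47.229355
|P − Q| = √((0.604763 − 25.720)² + (47.229355 − -3.292)²) = 56.419699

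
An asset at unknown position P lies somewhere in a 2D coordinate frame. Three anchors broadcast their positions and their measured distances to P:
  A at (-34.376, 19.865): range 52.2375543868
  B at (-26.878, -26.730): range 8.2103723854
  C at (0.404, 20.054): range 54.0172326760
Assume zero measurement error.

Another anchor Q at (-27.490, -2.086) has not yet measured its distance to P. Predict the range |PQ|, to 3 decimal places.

29.236

eq1: (x + 34.376)² + (y − 19.865)² = 52.2375543868²
eq2: (x + 26.878)² + (y + 26.730)² = 8.2103723854²
eq3: (x − 0.404)² + (y − 20.054)² = 54.0172326760²
eq3−eq2, eq3−eq1 (x²,y² cancel):
  -54.564·x − 93.568·y = 3885.044863
  -69.560·x − 0.378·y = 1363.100807
det = -54.564·-0.378 − -93.568·-69.560 = -6487.964888
x = (3885.044863·-0.378 − -93.568·1363.100807) / -6487.964888 = -19.431990
y = (-54.564·1363.100807 − 3885.044863·-69.560) / -6487.964888 = -30.189357
|P − Q| = √((-19.431990 − -27.490)² + (-30.189357 − -2.086)²) = 29.235769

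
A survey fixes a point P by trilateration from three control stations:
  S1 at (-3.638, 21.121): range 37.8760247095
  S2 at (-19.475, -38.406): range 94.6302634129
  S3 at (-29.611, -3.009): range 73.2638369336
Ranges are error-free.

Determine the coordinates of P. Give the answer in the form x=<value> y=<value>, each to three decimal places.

eq1: (x + 3.638)² + (y − 21.121)² = 37.8760247095²
eq2: (x + 19.475)² + (y + 38.406)² = 94.6302634129²
eq3: (x + 29.611)² + (y + 3.009)² = 73.2638369336²
eq3−eq2, eq3−eq1 (x²,y² cancel):
  20.272·x − 70.794·y = -2618.865892
  51.946·x + 48.260·y = 3506.462837
det = 20.272·48.260 − -70.794·51.946 = 4655.791844
x = (-2618.865892·48.260 − -70.794·3506.462837) / 4655.791844 = 26.171716
y = (20.272·3506.462837 − -2618.865892·51.946) / 4655.791844 = 44.487088

x=26.172 y=44.487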